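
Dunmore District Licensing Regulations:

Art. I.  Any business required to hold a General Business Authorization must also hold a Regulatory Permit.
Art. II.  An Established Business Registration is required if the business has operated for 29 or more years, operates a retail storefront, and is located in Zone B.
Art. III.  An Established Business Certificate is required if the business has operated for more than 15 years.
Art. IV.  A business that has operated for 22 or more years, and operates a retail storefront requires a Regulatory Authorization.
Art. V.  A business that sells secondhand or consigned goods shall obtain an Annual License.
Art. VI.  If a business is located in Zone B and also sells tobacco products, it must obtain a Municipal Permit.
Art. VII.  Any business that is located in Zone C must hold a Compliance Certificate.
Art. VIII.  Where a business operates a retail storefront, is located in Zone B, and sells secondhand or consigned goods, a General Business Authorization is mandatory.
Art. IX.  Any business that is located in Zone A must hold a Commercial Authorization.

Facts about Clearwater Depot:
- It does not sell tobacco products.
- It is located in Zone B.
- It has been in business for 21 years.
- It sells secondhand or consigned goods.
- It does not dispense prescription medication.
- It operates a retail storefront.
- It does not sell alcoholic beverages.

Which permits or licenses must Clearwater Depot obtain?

Art. I. General Business Authorization is required → Regulatory Permit also required.
Art. II. years in business 21 < 29; operates a retail storefront; is located in Zone B → Established Business Registration not required.
Art. III. years in business 21 > 15 → Established Business Certificate required.
Art. IV. years in business 21 < 22; operates a retail storefront → Regulatory Authorization not required.
Art. V. sells secondhand or consigned goods → Annual License required.
Art. VI. is located in Zone B; does not sell tobacco products → Municipal Permit not required.
Art. VII. is located in Zone B (not: is located in Zone C) → Compliance Certificate not required.
Art. VIII. operates a retail storefront; is located in Zone B; sells secondhand or consigned goods → General Business Authorization required.
Art. IX. is located in Zone B (not: is located in Zone A) → Commercial Authorization not required.

Annual License, Established Business Certificate, General Business Authorization, Regulatory Permit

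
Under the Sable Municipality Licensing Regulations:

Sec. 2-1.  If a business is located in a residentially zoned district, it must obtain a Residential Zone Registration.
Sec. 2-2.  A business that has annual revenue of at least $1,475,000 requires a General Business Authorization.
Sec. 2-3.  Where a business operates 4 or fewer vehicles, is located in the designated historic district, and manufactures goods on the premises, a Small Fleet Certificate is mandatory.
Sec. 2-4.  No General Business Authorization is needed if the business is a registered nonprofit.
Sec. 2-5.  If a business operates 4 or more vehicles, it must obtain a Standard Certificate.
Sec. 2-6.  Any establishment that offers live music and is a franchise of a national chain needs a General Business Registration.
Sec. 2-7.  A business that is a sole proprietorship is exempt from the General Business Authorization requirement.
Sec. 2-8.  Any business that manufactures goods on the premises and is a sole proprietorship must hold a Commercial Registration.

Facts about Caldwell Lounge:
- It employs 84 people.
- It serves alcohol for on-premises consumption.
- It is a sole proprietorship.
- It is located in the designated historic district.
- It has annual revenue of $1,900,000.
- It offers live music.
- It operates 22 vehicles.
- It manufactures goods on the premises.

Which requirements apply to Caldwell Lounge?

Commercial Registration, Standard Certificate

Sec. 2-1. is located in the designated historic district (not: is located in a residentially zoned district) → Residential Zone Registration not required.
Sec. 2-2. revenue $1,900,000 ≥ $1,475,000 → General Business Authorization required.
Sec. 2-3. vehicles 22 > 4; is located in the designated historic district; manufactures goods on the premises → Small Fleet Certificate not required.
Sec. 2-4. is a sole proprietorship (not: is a registered nonprofit) → General Business Authorization exemption does not apply.
Sec. 2-5. vehicles 22 ≥ 4 → Standard Certificate required.
Sec. 2-6. offers live music; is a sole proprietorship (not: is a franchise of a national chain) → General Business Registration not required.
Sec. 2-7. is a sole proprietorship → exempt from General Business Authorization.
Sec. 2-8. manufactures goods on the premises; is a sole proprietorship → Commercial Registration required.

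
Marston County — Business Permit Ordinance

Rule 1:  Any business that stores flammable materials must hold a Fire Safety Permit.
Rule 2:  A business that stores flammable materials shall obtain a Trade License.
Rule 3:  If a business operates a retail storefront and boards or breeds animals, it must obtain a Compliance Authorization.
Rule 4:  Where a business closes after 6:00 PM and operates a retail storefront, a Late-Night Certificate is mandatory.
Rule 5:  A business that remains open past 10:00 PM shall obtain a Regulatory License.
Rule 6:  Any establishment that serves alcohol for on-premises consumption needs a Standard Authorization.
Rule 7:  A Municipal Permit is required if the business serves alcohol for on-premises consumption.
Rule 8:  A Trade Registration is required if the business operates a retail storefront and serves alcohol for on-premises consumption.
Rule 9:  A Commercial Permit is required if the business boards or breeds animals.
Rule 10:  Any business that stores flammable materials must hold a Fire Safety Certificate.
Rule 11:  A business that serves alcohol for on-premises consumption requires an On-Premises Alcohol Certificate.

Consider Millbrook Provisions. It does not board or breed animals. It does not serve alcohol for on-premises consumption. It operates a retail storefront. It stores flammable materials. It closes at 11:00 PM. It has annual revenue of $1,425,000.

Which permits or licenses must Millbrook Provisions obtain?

Fire Safety Certificate, Fire Safety Permit, Late-Night Certificate, Regulatory License, Trade License

Rule 1: stores flammable materials → Fire Safety Permit required.
Rule 2: stores flammable materials → Trade License required.
Rule 3: operates a retail storefront; does not board or breed animals → Compliance Authorization not required.
Rule 4: closes 11:00 PM, after 6:00 PM; operates a retail storefront → Late-Night Certificate required.
Rule 5: closes 11:00 PM, after 10:00 PM → Regulatory License required.
Rule 6: does not serve alcohol for on-premises consumption → Standard Authorization not required.
Rule 7: does not serve alcohol for on-premises consumption → Municipal Permit not required.
Rule 8: operates a retail storefront; does not serve alcohol for on-premises consumption → Trade Registration not required.
Rule 9: does not board or breed animals → Commercial Permit not required.
Rule 10: stores flammable materials → Fire Safety Certificate required.
Rule 11: does not serve alcohol for on-premises consumption → On-Premises Alcohol Certificate not required.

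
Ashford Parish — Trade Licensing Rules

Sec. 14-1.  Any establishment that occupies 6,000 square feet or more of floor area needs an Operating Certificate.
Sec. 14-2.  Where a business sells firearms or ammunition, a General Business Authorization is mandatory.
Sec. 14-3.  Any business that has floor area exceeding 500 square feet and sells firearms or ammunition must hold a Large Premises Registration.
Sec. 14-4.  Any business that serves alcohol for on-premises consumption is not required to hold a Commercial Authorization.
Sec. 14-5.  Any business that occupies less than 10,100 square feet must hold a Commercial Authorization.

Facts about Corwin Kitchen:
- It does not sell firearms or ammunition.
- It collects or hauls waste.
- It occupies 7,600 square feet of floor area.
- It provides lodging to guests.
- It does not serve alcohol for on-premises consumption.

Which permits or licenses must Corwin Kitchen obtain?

Commercial Authorization, Operating Certificate

Sec. 14-1. floor area 7,600 square feet ≥ 6,000 square feet → Operating Certificate required.
Sec. 14-2. does not sell firearms or ammunition → General Business Authorization not required.
Sec. 14-3. floor area 7,600 square feet > 500 square feet; does not sell firearms or ammunition → Large Premises Registration not required.
Sec. 14-4. does not serve alcohol for on-premises consumption → Commercial Authorization exemption does not apply.
Sec. 14-5. floor area 7,600 square feet < 10,100 square feet → Commercial Authorization required.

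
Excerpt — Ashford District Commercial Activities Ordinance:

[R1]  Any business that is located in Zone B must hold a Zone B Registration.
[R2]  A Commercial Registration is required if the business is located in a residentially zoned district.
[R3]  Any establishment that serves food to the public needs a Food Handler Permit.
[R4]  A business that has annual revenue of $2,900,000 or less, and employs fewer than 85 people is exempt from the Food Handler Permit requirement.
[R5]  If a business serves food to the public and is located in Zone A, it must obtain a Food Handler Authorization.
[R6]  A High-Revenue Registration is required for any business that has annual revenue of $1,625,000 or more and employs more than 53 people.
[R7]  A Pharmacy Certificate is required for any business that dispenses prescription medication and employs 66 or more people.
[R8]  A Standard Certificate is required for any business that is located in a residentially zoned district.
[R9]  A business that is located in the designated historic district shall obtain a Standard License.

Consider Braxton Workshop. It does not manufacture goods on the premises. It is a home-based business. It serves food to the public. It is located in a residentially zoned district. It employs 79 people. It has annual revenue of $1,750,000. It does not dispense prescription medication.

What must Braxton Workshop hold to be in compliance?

[R1] is located in a residentially zoned district (not: is located in Zone B) → Zone B Registration not required.
[R2] is located in a residentially zoned district → Commercial Registration required.
[R3] serves food to the public → Food Handler Permit required.
[R4] revenue $1,750,000 ≤ $2,900,000; employees 79 < 85 → exempt from Food Handler Permit.
[R5] serves food to the public; is located in a residentially zoned district (not: is located in Zone A) → Food Handler Authorization not required.
[R6] revenue $1,750,000 ≥ $1,625,000; employees 79 > 53 → High-Revenue Registration required.
[R7] does not dispense prescription medication; employees 79 ≥ 66 → Pharmacy Certificate not required.
[R8] is located in a residentially zoned district → Standard Certificate required.
[R9] is located in a residentially zoned district (not: is located in the designated historic district) → Standard License not required.

Commercial Registration, High-Revenue Registration, Standard Certificate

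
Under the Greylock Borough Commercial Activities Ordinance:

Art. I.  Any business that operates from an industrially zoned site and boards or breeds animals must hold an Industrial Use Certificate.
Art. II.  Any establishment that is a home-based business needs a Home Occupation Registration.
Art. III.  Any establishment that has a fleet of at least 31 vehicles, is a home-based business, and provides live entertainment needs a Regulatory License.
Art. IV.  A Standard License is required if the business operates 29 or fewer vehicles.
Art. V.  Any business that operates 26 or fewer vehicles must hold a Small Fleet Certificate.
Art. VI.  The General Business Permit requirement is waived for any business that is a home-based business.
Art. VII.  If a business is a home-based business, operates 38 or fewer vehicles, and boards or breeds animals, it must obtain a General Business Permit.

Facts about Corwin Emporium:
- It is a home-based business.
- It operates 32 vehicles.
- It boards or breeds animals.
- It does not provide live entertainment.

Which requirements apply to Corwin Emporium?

Home Occupation Registration

Art. I. is a home-based business (not: operates from an industrially zoned site); boards or breeds animals → Industrial Use Certificate not required.
Art. II. is a home-based business → Home Occupation Registration required.
Art. III. vehicles 32 ≥ 31; is a home-based business; does not provide live entertainment → Regulatory License not required.
Art. IV. vehicles 32 > 29 → Standard License not required.
Art. V. vehicles 32 > 26 → Small Fleet Certificate not required.
Art. VI. is a home-based business → exempt from General Business Permit.
Art. VII. is a home-based business; vehicles 32 ≤ 38; boards or breeds animals → General Business Permit required.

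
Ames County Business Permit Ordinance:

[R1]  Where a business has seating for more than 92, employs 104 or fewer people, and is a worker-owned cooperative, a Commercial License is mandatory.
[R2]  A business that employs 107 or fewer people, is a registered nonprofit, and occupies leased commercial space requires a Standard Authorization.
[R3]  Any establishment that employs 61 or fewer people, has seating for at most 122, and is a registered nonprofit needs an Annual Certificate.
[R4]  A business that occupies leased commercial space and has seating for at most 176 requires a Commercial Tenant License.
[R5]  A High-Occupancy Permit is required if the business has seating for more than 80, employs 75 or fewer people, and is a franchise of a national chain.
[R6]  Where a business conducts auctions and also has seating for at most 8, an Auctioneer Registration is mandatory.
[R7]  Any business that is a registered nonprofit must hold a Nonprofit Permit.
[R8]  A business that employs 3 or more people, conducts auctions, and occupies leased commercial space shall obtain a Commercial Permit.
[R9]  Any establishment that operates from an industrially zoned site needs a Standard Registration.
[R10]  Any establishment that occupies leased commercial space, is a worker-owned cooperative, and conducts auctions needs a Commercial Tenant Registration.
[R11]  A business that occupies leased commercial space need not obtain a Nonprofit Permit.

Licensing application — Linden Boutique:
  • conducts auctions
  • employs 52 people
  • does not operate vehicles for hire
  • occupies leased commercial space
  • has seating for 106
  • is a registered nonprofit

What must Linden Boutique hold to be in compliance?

Annual Certificate, Commercial Permit, Commercial Tenant License, Standard Authorization

[R1] seating 106 > 92; employees 52 ≤ 104; is a registered nonprofit (not: is a worker-owned cooperative) → Commercial License not required.
[R2] employees 52 ≤ 107; is a registered nonprofit; occupies leased commercial space → Standard Authorization required.
[R3] employees 52 ≤ 61; seating 106 ≤ 122; is a registered nonprofit → Annual Certificate required.
[R4] occupies leased commercial space; seating 106 ≤ 176 → Commercial Tenant License required.
[R5] seating 106 > 80; employees 52 ≤ 75; is a registered nonprofit (not: is a franchise of a national chain) → High-Occupancy Permit not required.
[R6] conducts auctions; seating 106 > 8 → Auctioneer Registration not required.
[R7] is a registered nonprofit → Nonprofit Permit required.
[R8] employees 52 ≥ 3; conducts auctions; occupies leased commercial space → Commercial Permit required.
[R9] occupies leased commercial space (not: operates from an industrially zoned site) → Standard Registration not required.
[R10] occupies leased commercial space; is a registered nonprofit (not: is a worker-owned cooperative); conducts auctions → Commercial Tenant Registration not required.
[R11] occupies leased commercial space → exempt from Nonprofit Permit.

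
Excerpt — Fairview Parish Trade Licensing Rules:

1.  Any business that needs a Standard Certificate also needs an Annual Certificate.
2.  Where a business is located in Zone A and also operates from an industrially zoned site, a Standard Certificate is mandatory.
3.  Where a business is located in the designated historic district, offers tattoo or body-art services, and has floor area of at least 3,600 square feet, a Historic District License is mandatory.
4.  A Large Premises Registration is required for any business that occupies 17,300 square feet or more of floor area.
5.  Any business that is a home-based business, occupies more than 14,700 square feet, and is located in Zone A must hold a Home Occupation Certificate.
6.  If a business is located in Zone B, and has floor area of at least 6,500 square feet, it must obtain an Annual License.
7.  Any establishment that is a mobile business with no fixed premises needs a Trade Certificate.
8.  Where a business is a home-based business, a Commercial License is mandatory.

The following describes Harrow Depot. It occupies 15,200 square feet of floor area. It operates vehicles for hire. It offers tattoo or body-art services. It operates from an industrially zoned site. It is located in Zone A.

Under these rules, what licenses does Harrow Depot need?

1. Standard Certificate is required → Annual Certificate also required.
2. is located in Zone A; operates from an industrially zoned site → Standard Certificate required.
3. is located in Zone A (not: is located in the designated historic district); offers tattoo or body-art services; floor area 15,200 square feet ≥ 3,600 square feet → Historic District License not required.
4. floor area 15,200 square feet < 17,300 square feet → Large Premises Registration not required.
5. operates from an industrially zoned site (not: is a home-based business); floor area 15,200 square feet > 14,700 square feet; is located in Zone A → Home Occupation Certificate not required.
6. is located in Zone A (not: is located in Zone B); floor area 15,200 square feet ≥ 6,500 square feet → Annual License not required.
7. operates from an industrially zoned site (not: is a mobile business with no fixed premises) → Trade Certificate not required.
8. operates from an industrially zoned site (not: is a home-based business) → Commercial License not required.

Annual Certificate, Standard Certificate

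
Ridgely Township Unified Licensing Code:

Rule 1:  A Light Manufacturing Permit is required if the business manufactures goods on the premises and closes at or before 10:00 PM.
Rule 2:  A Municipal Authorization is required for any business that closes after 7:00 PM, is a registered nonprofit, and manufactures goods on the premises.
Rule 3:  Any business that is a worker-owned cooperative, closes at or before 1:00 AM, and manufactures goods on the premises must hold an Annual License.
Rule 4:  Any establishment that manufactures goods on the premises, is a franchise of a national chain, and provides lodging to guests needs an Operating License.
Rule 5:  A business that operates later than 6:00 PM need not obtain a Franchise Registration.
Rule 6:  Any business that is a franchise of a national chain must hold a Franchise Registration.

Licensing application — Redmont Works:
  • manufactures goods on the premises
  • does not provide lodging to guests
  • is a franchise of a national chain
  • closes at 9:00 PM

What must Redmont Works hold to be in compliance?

Light Manufacturing Permit

Rule 1: manufactures goods on the premises; closes 9:00 PM, at/before 10:00 PM → Light Manufacturing Permit required.
Rule 2: closes 9:00 PM, after 7:00 PM; is a franchise of a national chain (not: is a registered nonprofit); manufactures goods on the premises → Municipal Authorization not required.
Rule 3: is a franchise of a national chain (not: is a worker-owned cooperative); closes 9:00 PM, at/before 1:00 AM; manufactures goods on the premises → Annual License not required.
Rule 4: manufactures goods on the premises; is a franchise of a national chain; does not provide lodging to guests → Operating License not required.
Rule 5: closes 9:00 PM, after 6:00 PM → exempt from Franchise Registration.
Rule 6: is a franchise of a national chain → Franchise Registration required.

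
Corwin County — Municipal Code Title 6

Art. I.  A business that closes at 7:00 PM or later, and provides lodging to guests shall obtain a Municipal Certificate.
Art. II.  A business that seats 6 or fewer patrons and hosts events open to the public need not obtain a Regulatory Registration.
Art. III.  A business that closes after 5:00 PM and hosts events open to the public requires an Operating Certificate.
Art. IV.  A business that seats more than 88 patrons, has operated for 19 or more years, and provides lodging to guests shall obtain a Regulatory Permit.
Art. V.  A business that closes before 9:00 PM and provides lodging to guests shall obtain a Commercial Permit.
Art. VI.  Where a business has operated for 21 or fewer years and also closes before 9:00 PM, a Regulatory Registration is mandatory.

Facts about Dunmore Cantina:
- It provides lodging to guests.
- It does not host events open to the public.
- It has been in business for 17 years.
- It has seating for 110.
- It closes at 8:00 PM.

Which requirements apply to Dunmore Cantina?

Commercial Permit, Municipal Certificate, Regulatory Registration

Art. I. closes 8:00 PM, after 7:00 PM; provides lodging to guests → Municipal Certificate required.
Art. II. seating 110 > 6; does not host events open to the public → Regulatory Registration exemption does not apply.
Art. III. closes 8:00 PM, after 5:00 PM; does not host events open to the public → Operating Certificate not required.
Art. IV. seating 110 > 88; years in business 17 < 19; provides lodging to guests → Regulatory Permit not required.
Art. V. closes 8:00 PM, at/before 9:00 PM; provides lodging to guests → Commercial Permit required.
Art. VI. years in business 17 ≤ 21; closes 8:00 PM, at/before 9:00 PM → Regulatory Registration required.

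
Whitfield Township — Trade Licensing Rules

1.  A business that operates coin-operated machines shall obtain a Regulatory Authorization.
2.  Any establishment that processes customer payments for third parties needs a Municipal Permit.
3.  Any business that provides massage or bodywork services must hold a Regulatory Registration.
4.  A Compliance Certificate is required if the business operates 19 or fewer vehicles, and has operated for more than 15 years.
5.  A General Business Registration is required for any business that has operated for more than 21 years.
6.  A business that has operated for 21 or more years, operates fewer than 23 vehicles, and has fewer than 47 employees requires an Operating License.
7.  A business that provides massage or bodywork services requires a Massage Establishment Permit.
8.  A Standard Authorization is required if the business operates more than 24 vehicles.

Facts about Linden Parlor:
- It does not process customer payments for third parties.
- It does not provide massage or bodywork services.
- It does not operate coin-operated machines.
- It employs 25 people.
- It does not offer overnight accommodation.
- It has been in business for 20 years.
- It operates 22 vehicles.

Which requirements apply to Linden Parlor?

1. does not operate coin-operated machines → Regulatory Authorization not required.
2. does not process customer payments for third parties → Municipal Permit not required.
3. does not provide massage or bodywork services → Regulatory Registration not required.
4. vehicles 22 > 19; years in business 20 > 15 → Compliance Certificate not required.
5. years in business 20 ≤ 21 → General Business Registration not required.
6. years in business 20 < 21; vehicles 22 < 23; employees 25 < 47 → Operating License not required.
7. does not provide massage or bodywork services → Massage Establishment Permit not required.
8. vehicles 22 ≤ 24 → Standard Authorization not required.

None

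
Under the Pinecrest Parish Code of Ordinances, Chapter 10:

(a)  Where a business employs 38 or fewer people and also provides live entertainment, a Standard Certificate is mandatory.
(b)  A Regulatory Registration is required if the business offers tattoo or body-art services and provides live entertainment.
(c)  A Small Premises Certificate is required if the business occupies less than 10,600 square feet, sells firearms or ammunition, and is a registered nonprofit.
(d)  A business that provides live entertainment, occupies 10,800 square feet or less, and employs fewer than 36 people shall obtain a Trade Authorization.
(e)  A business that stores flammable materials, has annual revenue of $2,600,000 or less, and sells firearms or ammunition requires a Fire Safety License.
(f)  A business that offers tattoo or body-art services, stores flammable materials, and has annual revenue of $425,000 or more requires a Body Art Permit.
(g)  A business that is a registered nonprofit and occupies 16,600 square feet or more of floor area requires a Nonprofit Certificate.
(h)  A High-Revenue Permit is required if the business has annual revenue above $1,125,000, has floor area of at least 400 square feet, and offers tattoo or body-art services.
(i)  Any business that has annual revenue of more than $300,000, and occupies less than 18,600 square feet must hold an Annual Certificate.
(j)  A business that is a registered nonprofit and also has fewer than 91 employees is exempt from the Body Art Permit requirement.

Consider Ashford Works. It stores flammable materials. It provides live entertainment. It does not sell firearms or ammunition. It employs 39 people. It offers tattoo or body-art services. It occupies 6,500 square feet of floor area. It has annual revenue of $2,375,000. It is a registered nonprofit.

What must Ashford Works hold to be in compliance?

Annual Certificate, High-Revenue Permit, Regulatory Registration

(a) employees 39 > 38; provides live entertainment → Standard Certificate not required.
(b) offers tattoo or body-art services; provides live entertainment → Regulatory Registration required.
(c) floor area 6,500 square feet < 10,600 square feet; does not sell firearms or ammunition; is a registered nonprofit → Small Premises Certificate not required.
(d) provides live entertainment; floor area 6,500 square feet ≤ 10,800 square feet; employees 39 ≥ 36 → Trade Authorization not required.
(e) stores flammable materials; revenue $2,375,000 ≤ $2,600,000; does not sell firearms or ammunition → Fire Safety License not required.
(f) offers tattoo or body-art services; stores flammable materials; revenue $2,375,000 ≥ $425,000 → Body Art Permit required.
(g) is a registered nonprofit; floor area 6,500 square feet < 16,600 square feet → Nonprofit Certificate not required.
(h) revenue $2,375,000 > $1,125,000; floor area 6,500 square feet ≥ 400 square feet; offers tattoo or body-art services → High-Revenue Permit required.
(i) revenue $2,375,000 > $300,000; floor area 6,500 square feet < 18,600 square feet → Annual Certificate required.
(j) is a registered nonprofit; employees 39 < 91 → exempt from Body Art Permit.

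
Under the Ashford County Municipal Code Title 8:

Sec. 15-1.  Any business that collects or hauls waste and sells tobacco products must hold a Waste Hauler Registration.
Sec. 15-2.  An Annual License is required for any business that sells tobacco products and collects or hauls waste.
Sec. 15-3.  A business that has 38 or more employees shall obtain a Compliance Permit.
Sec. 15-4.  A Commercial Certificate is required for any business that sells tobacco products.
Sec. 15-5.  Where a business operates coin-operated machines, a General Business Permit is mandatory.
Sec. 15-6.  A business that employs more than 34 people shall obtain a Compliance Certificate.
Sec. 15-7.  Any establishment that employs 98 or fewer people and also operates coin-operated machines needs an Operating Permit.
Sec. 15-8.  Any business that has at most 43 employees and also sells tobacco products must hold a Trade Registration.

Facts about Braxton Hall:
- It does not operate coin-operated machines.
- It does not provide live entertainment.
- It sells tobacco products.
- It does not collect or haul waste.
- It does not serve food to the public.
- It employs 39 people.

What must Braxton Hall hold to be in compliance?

Commercial Certificate, Compliance Certificate, Compliance Permit, Trade Registration

Sec. 15-1. does not collect or haul waste; sells tobacco products → Waste Hauler Registration not required.
Sec. 15-2. sells tobacco products; does not collect or haul waste → Annual License not required.
Sec. 15-3. employees 39 ≥ 38 → Compliance Permit required.
Sec. 15-4. sells tobacco products → Commercial Certificate required.
Sec. 15-5. does not operate coin-operated machines → General Business Permit not required.
Sec. 15-6. employees 39 > 34 → Compliance Certificate required.
Sec. 15-7. employees 39 ≤ 98; does not operate coin-operated machines → Operating Permit not required.
Sec. 15-8. employees 39 ≤ 43; sells tobacco products → Trade Registration required.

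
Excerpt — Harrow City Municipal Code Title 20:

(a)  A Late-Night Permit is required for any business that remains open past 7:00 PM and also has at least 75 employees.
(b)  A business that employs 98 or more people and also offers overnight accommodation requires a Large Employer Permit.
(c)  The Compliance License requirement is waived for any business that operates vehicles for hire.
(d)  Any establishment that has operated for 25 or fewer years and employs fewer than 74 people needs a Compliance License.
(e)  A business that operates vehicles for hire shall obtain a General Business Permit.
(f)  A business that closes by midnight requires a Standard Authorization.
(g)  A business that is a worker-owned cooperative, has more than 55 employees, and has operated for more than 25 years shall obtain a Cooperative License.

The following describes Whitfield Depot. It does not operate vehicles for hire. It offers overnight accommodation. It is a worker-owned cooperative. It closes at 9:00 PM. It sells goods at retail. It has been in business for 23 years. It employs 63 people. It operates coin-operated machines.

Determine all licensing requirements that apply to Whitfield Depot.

(a) closes 9:00 PM, after 7:00 PM; employees 63 < 75 → Late-Night Permit not required.
(b) employees 63 < 98; offers overnight accommodation → Large Employer Permit not required.
(c) does not operate vehicles for hire → Compliance License exemption does not apply.
(d) years in business 23 ≤ 25; employees 63 < 74 → Compliance License required.
(e) does not operate vehicles for hire → General Business Permit not required.
(f) closes 9:00 PM, at/before midnight → Standard Authorization required.
(g) is a worker-owned cooperative; employees 63 > 55; years in business 23 ≤ 25 → Cooperative License not required.

Compliance License, Standard Authorization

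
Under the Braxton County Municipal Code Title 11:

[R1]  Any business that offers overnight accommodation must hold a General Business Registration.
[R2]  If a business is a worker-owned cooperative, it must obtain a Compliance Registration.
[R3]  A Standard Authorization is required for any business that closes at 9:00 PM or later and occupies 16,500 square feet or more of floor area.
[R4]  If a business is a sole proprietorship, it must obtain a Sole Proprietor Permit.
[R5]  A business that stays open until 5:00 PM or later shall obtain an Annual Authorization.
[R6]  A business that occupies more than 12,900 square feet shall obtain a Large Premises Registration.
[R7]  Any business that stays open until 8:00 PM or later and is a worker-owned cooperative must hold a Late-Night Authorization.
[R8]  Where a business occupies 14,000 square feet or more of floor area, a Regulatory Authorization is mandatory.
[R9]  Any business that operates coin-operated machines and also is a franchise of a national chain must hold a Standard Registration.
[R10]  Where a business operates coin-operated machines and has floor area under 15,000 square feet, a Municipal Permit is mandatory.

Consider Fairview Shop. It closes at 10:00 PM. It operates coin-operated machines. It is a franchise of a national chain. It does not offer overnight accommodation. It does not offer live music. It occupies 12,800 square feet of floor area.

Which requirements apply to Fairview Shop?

[R1] does not offer overnight accommodation → General Business Registration not required.
[R2] is a franchise of a national chain (not: is a worker-owned cooperative) → Compliance Registration not required.
[R3] closes 10:00 PM, after 9:00 PM; floor area 12,800 square feet < 16,500 square feet → Standard Authorization not required.
[R4] is a franchise of a national chain (not: is a sole proprietorship) → Sole Proprietor Permit not required.
[R5] closes 10:00 PM, after 5:00 PM → Annual Authorization required.
[R6] floor area 12,800 square feet ≤ 12,900 square feet → Large Premises Registration not required.
[R7] closes 10:00 PM, after 8:00 PM; is a franchise of a national chain (not: is a worker-owned cooperative) → Late-Night Authorization not required.
[R8] floor area 12,800 square feet < 14,000 square feet → Regulatory Authorization not required.
[R9] operates coin-operated machines; is a franchise of a national chain → Standard Registration required.
[R10] operates coin-operated machines; floor area 12,800 square feet < 15,000 square feet → Municipal Permit required.

Annual Authorization, Municipal Permit, Standard Registration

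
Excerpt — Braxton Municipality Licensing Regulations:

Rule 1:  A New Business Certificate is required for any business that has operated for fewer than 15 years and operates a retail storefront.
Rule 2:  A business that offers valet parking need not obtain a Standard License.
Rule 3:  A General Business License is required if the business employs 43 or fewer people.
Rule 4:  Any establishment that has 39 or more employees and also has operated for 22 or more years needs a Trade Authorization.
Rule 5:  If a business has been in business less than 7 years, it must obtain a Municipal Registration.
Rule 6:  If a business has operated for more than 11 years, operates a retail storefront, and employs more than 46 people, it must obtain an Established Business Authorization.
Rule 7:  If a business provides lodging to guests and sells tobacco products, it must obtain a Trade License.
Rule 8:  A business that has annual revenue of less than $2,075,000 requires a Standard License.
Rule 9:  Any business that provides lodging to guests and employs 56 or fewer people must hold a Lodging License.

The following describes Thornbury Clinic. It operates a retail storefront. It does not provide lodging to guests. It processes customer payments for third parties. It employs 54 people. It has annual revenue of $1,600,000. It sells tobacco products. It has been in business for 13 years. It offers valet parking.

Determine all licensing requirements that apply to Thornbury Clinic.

Established Business Authorization, New Business Certificate

Rule 1: years in business 13 < 15; operates a retail storefront → New Business Certificate required.
Rule 2: offers valet parking → exempt from Standard License.
Rule 3: employees 54 > 43 → General Business License not required.
Rule 4: employees 54 ≥ 39; years in business 13 < 22 → Trade Authorization not required.
Rule 5: years in business 13 ≥ 7 → Municipal Registration not required.
Rule 6: years in business 13 > 11; operates a retail storefront; employees 54 > 46 → Established Business Authorization required.
Rule 7: does not provide lodging to guests; sells tobacco products → Trade License not required.
Rule 8: revenue $1,600,000 < $2,075,000 → Standard License required.
Rule 9: does not provide lodging to guests; employees 54 ≤ 56 → Lodging License not required.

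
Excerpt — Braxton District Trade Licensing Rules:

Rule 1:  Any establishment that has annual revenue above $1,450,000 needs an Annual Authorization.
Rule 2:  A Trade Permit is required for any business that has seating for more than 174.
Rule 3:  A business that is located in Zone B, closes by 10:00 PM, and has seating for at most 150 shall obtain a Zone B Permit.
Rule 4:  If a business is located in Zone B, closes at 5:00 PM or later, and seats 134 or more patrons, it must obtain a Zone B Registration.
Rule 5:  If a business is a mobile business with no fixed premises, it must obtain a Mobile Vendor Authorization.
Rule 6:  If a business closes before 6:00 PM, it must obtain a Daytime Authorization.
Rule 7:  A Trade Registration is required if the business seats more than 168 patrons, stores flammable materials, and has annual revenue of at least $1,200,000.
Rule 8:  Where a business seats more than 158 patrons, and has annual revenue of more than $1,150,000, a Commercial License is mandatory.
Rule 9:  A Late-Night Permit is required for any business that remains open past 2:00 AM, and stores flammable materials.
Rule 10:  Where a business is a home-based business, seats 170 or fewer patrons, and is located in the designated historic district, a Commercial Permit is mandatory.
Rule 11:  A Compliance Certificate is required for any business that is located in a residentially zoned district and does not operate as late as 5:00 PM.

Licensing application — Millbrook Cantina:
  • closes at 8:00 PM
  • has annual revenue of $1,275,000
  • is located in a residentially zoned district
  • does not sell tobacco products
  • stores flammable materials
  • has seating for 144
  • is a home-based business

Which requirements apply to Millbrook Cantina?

Rule 1: revenue $1,275,000 ≤ $1,450,000 → Annual Authorization not required.
Rule 2: seating 144 ≤ 174 → Trade Permit not required.
Rule 3: is located in a residentially zoned district (not: is located in Zone B); closes 8:00 PM, at/before 10:00 PM; seating 144 ≤ 150 → Zone B Permit not required.
Rule 4: is located in a residentially zoned district (not: is located in Zone B); closes 8:00 PM, after 5:00 PM; seating 144 ≥ 134 → Zone B Registration not required.
Rule 5: is a home-based business (not: is a mobile business with no fixed premises) → Mobile Vendor Authorization not required.
Rule 6: closes 8:00 PM, after 6:00 PM → Daytime Authorization not required.
Rule 7: seating 144 ≤ 168; stores flammable materials; revenue $1,275,000 ≥ $1,200,000 → Trade Registration not required.
Rule 8: seating 144 ≤ 158; revenue $1,275,000 > $1,150,000 → Commercial License not required.
Rule 9: closes 8:00 PM, at/before 2:00 AM; stores flammable materials → Late-Night Permit not required.
Rule 10: is a home-based business; seating 144 ≤ 170; is located in a residentially zoned district (not: is located in the designated historic district) → Commercial Permit not required.
Rule 11: is located in a residentially zoned district; closes 8:00 PM, after 5:00 PM → Compliance Certificate not required.

None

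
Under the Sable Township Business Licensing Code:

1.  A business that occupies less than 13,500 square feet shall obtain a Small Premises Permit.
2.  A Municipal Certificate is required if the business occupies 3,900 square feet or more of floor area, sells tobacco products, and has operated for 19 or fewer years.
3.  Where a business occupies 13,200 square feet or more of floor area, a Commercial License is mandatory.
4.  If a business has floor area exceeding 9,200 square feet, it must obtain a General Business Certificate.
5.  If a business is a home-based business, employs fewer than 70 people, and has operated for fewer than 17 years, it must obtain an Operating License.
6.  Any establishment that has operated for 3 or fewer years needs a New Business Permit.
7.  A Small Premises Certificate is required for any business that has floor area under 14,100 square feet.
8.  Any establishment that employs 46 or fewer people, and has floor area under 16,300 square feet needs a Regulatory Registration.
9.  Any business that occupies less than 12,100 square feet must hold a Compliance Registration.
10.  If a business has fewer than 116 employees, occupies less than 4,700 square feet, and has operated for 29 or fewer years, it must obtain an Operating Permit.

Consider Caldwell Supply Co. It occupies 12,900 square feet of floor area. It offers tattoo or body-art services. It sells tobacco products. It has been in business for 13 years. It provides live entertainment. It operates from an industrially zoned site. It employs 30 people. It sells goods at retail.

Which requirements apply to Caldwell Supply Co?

General Business Certificate, Municipal Certificate, Regulatory Registration, Small Premises Certificate, Small Premises Permit

1. floor area 12,900 square feet < 13,500 square feet → Small Premises Permit required.
2. floor area 12,900 square feet ≥ 3,900 square feet; sells tobacco products; years in business 13 ≤ 19 → Municipal Certificate required.
3. floor area 12,900 square feet < 13,200 square feet → Commercial License not required.
4. floor area 12,900 square feet > 9,200 square feet → General Business Certificate required.
5. operates from an industrially zoned site (not: is a home-based business); employees 30 < 70; years in business 13 < 17 → Operating License not required.
6. years in business 13 > 3 → New Business Permit not required.
7. floor area 12,900 square feet < 14,100 square feet → Small Premises Certificate required.
8. employees 30 ≤ 46; floor area 12,900 square feet < 16,300 square feet → Regulatory Registration required.
9. floor area 12,900 square feet ≥ 12,100 square feet → Compliance Registration not required.
10. employees 30 < 116; floor area 12,900 square feet ≥ 4,700 square feet; years in business 13 ≤ 29 → Operating Permit not required.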